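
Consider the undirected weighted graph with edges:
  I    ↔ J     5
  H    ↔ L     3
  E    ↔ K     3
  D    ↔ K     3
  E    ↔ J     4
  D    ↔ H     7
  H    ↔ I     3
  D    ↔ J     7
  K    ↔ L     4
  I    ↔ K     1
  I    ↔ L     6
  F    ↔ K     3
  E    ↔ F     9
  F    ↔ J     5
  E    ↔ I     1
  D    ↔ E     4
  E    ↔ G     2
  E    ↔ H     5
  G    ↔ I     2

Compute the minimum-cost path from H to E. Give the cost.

4

Some routes from H to E:
H→L→K→I→E: 3 + 4 + 1 + 1 = 9
H→E: 5
H→I→K→E: 3 + 1 + 3 = 7
H→L→K→E: 3 + 4 + 3 = 10
H→I→E: 3 + 1 = 4
H→I→G→E: 3 + 2 + 2 = 7
Best route has total 4.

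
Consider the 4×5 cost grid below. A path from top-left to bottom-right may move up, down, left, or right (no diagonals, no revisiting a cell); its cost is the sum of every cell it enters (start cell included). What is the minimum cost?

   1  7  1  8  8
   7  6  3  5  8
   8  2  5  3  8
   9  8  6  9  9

One optimal route is (0,0)→(0,1)→(0,2)→(1,2)→(1,3)→(2,3)→(2,4)→(3,4).
Its cost is 1 + 7 + 1 + 3 + 5 + 3 + 8 + 9 = 37.

37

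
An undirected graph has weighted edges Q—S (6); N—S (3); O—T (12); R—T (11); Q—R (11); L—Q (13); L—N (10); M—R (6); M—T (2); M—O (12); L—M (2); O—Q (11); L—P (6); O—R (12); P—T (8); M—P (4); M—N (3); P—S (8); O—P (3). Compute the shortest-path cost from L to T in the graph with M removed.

Checking several routes:
L-P-T: 6 + 8 = 14
L-P-O-R-T: 6 + 3 + 12 + 11 = 32
L-N-S-P-T: 10 + 3 + 8 + 8 = 29
L-Q-S-P-T: 13 + 6 + 8 + 8 = 35
L-P-O-T: 6 + 3 + 12 = 21
The minimum is 14.

14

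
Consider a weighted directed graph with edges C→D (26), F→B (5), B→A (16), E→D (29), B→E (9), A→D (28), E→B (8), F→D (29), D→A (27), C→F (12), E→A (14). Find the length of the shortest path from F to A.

21

Candidate routes:
F -> D -> A: 29 + 27 = 56
F -> B -> E -> D -> A: 5 + 9 + 29 + 27 = 70
F -> B -> E -> A: 5 + 9 + 14 = 28
F -> B -> A: 5 + 16 = 21
Best route has total 21.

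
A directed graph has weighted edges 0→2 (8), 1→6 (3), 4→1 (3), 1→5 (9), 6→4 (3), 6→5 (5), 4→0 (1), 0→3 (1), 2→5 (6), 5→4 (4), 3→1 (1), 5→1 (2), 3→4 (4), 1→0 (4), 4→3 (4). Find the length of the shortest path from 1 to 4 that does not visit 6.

9

Routes from 1 to 4 avoiding 6:
1→5→4: 9 + 4 = 13
1→0→3→4: 4 + 1 + 4 = 9
1→0→2→5→4: 4 + 8 + 6 + 4 = 22
The minimum is 9.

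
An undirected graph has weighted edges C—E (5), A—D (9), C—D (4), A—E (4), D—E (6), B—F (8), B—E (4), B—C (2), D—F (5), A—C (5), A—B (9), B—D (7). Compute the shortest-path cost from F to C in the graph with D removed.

Checking several routes:
F → B → C: 8 + 2 = 10
F → B → E → C: 8 + 4 + 5 = 17
F → B → E → A → C: 8 + 4 + 4 + 5 = 21
Best route has total 10.

10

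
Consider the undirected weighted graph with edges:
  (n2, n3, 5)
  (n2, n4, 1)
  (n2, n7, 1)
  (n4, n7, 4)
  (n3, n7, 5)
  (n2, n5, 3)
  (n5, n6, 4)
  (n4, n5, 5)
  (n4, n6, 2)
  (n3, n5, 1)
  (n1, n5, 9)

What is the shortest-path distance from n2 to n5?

A few of the n2→n5 routes:
n2→n7→n3→n5: 1 + 5 + 1 = 7
n2→n5: 3
n2→n4→n5: 1 + 5 = 6
n2→n3→n5: 5 + 1 = 6
The minimum is 3.

3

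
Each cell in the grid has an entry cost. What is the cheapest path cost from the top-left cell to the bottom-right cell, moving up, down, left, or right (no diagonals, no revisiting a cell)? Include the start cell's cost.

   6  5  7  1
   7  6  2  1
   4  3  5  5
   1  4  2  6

30

Cheapest: (0,0) -> (1,0) -> (2,0) -> (3,0) -> (3,1) -> (3,2) -> (3,3)
  6 + 7 + 4 + 1 + 4 + 2 + 6 = 30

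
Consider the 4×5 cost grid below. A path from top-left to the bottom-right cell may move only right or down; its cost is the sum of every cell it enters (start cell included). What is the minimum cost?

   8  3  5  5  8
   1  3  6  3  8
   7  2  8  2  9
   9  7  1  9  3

One optimal route is [0,0] [1,0] [1,1] [2,1] [3,1] [3,2] [3,3] [3,4].
Its cost is 8 + 1 + 3 + 2 + 7 + 1 + 9 + 3 = 34.
(Top row then right column would cost 49.)

34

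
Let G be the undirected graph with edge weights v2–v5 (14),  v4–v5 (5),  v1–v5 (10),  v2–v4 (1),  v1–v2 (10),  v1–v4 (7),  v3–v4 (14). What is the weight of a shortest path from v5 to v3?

19

Paths from v5 to v3:
v5→v2→v1→v4→v3: 14 + 10 + 7 + 14 = 45
v5→v2→v4→v3: 14 + 1 + 14 = 29
v5→v1→v2→v4→v3: 10 + 10 + 1 + 14 = 35
v5→v4→v3: 5 + 14 = 19
v5→v1→v4→v3: 10 + 7 + 14 = 31
Best route has total 19.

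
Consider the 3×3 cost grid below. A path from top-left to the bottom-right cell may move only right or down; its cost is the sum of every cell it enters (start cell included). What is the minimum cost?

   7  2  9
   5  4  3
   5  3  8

Best path: r0c0→r0c1→r1c1→r1c2→r2c2
Cost: 7 + 2 + 4 + 3 + 8 = 24
For comparison, the top-then-right route costs 29.

24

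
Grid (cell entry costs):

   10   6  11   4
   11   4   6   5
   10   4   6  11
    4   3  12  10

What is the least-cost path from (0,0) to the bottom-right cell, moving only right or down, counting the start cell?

Path (0,0) (0,1) (1,1) (2,1) (3,1) (3,2) (3,3): 10 + 6 + 4 + 4 + 3 + 12 + 10 = 49.

49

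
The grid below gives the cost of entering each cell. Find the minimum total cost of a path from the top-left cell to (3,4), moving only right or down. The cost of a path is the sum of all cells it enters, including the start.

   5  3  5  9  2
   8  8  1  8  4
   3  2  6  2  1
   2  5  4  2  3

Cheapest: r0c0 → r0c1 → r0c2 → r1c2 → r2c2 → r2c3 → r2c4 → r3c4
  5 + 3 + 5 + 1 + 6 + 2 + 1 + 3 = 26
(Top row then right column would cost 32.)

26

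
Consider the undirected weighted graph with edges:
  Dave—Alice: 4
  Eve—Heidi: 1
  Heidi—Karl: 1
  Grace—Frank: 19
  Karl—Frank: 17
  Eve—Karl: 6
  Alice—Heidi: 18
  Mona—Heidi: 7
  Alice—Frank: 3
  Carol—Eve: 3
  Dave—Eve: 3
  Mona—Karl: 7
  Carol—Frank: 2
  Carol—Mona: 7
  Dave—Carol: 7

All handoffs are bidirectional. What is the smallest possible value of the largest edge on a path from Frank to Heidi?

Checking several routes:
Frank-Alice-Dave-Eve-Heidi: max(3, 4, 3, 1) = 4
Frank-Alice-Dave-Eve-Karl-Heidi: max(3, 4, 3, 6, 1) = 6
Frank-Carol-Dave-Eve-Heidi: max(2, 7, 3, 1) = 7
Frank-Carol-Eve-Heidi: max(2, 3, 1) = 3
Frank-Carol-Eve-Karl-Heidi: max(2, 3, 6, 1) = 6
Best route has worst link 3.

3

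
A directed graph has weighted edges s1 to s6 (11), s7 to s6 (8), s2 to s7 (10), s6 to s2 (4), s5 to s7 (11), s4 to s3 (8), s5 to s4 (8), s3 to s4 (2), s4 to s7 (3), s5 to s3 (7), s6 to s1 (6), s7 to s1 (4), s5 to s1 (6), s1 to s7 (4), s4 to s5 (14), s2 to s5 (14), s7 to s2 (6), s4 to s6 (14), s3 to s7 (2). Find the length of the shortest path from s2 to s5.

14

Paths from s2 to s5:
s2-s5: 14
The minimum is 14.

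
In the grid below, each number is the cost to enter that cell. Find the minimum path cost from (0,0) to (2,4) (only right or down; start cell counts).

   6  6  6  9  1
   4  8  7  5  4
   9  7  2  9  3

35

Best path: r0c0 -> r0c1 -> r0c2 -> r0c3 -> r0c4 -> r1c4 -> r2c4
Cost: 6 + 6 + 6 + 9 + 1 + 4 + 3 = 35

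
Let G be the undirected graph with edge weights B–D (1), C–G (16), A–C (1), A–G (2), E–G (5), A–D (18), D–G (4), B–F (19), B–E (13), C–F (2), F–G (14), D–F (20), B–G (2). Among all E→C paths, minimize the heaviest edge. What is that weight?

5

Checking several routes:
E→G→A→C: max(5, 2, 1) = 5
E→B→G→A→C: max(13, 2, 2, 1) = 13
E→B→G→F→C: max(13, 2, 14, 2) = 14
E→G→F→C: max(5, 14, 2) = 14
E→B→D→G→A→C: max(13, 1, 4, 2, 1) = 13
The minimum achievable maximum is 5.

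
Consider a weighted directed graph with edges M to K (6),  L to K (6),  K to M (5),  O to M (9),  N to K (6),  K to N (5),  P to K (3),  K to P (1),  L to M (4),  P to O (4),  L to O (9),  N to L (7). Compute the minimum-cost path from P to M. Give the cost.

Some routes from P to M:
P → K → M: 3 + 5 = 8
P → O → M: 4 + 9 = 13
P → K → N → L → M: 3 + 5 + 7 + 4 = 19
The minimum is 8.

8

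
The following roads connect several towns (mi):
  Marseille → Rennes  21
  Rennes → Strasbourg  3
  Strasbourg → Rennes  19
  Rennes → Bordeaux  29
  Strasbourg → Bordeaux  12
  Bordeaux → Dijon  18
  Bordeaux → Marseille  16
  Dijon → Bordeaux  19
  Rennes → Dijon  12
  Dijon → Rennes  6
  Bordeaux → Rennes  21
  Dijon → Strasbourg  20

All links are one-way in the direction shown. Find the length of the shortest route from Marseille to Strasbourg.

24

Candidate routes:
Marseille-Rennes-Dijon-Strasbourg: 21 + 12 + 20 = 53
Marseille-Rennes-Strasbourg: 21 + 3 = 24
Marseille-Rennes-Bordeaux-Dijon-Strasbourg: 21 + 29 + 18 + 20 = 88
Shortest: 24 mi.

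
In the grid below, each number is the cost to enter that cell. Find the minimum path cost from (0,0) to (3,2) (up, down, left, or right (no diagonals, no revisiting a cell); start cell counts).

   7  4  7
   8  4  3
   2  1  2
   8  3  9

Path r0c0→r0c1→r1c1→r2c1→r2c2→r3c2: 7 + 4 + 4 + 1 + 2 + 9 = 27.

27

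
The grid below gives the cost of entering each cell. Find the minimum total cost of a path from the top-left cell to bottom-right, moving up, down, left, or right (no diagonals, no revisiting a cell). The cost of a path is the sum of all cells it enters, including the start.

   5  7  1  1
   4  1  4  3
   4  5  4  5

22

Path [0,0] [0,1] [0,2] [0,3] [1,3] [2,3]: 5 + 7 + 1 + 1 + 3 + 5 = 22.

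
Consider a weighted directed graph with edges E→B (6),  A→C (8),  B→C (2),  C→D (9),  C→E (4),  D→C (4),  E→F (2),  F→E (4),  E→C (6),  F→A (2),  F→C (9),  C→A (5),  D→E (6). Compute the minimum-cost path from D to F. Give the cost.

8

Paths from D to F:
D - E - F: 6 + 2 = 8
D - C - E - F: 4 + 4 + 2 = 10
Best route has total 8.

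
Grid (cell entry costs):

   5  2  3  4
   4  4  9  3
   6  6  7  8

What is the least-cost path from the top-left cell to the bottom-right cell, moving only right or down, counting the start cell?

25

Path (0,0)→(0,1)→(0,2)→(0,3)→(1,3)→(2,3): 5 + 2 + 3 + 4 + 3 + 8 = 25.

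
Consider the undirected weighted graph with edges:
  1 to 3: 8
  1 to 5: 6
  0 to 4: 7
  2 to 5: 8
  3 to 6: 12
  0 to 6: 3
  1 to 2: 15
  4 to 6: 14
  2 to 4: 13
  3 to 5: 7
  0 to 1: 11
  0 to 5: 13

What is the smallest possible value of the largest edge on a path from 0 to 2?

11

Checking several routes:
0-1-3-5-2: max(11, 8, 7, 8) = 11
0-1-5-2: max(11, 6, 8) = 11
0-6-3-5-2: max(3, 12, 7, 8) = 12
0-6-3-1-5-2: max(3, 12, 8, 6, 8) = 12
Smallest bottleneck: 11.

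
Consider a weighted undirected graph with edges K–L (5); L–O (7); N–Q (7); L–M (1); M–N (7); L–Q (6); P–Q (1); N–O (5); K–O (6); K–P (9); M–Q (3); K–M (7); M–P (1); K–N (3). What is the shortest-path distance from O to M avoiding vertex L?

Checking several routes:
O -> K -> M: 6 + 7 = 13
O -> N -> Q -> P -> M: 5 + 7 + 1 + 1 = 14
O -> N -> M: 5 + 7 = 12
Best route has total 12.

12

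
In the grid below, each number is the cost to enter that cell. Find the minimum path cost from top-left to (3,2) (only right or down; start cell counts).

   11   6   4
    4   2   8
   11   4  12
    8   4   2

Path [0,0] → [1,0] → [1,1] → [2,1] → [3,1] → [3,2]: 11 + 4 + 2 + 4 + 4 + 2 = 27.

27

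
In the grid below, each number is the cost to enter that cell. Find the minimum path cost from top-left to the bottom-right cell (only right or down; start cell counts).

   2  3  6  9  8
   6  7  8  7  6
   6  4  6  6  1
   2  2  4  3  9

Take [0,0]→[0,1]→[1,1]→[2,1]→[3,1]→[3,2]→[3,3]→[3,4] for a total of 2 + 3 + 7 + 4 + 2 + 4 + 3 + 9 = 34.

34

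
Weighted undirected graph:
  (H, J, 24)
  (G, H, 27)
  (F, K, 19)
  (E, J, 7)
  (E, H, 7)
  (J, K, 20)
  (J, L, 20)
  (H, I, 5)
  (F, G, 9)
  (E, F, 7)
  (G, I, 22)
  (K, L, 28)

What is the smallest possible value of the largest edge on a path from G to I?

Comparing a few candidate routes:
G → F → K → J → E → H → I: max(9, 19, 20, 7, 7, 5) = 20
G → F → K → J → H → I: max(9, 19, 20, 24, 5) = 24
G → H → I: max(27, 5) = 27
G → I: max(22) = 22
G → F → E → J → H → I: max(9, 7, 7, 24, 5) = 24
G → F → E → H → I: max(9, 7, 7, 5) = 9
The minimum achievable maximum is 9.

9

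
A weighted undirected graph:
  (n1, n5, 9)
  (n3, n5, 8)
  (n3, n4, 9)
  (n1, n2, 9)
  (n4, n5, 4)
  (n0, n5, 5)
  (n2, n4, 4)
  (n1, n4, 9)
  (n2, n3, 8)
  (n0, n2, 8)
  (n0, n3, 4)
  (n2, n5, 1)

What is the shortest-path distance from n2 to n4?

4

Checking several routes:
n2 - n5 - n4: 1 + 4 = 5
n2 - n0 - n5 - n4: 8 + 5 + 4 = 17
n2 - n3 - n4: 8 + 9 = 17
n2 - n4: 4
The minimum is 4.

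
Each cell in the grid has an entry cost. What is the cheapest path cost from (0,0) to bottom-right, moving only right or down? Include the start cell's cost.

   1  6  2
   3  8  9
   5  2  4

15

Cheapest: r0c0 r1c0 r2c0 r2c1 r2c2
  1 + 3 + 5 + 2 + 4 = 15
For comparison, the top-then-right route costs 22.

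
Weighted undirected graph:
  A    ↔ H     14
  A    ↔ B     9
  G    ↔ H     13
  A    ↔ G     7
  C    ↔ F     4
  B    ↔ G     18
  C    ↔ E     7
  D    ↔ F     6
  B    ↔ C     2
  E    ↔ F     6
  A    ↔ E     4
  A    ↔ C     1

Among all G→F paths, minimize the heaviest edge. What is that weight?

7

A few of the G→F routes:
G → A → E → F: max(7, 4, 6) = 7
G → A → E → C → F: max(7, 4, 7, 4) = 7
G → A → C → E → F: max(7, 1, 7, 6) = 7
G → A → B → C → F: max(7, 9, 2, 4) = 9
G → A → C → F: max(7, 1, 4) = 7
G → A → B → C → E → F: max(7, 9, 2, 7, 6) = 9
Best route has worst link 7.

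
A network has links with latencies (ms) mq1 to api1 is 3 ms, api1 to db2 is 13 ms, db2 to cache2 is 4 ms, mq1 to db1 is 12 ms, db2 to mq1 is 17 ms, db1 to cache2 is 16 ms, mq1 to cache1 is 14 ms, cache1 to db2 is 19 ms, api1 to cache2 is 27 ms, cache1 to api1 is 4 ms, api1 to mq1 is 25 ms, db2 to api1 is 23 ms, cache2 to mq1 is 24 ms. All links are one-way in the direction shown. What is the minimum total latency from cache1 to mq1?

29

Checking several routes:
cache1-api1-db2-cache2-mq1: 4 + 13 + 4 + 24 = 45
cache1-api1-db2-mq1: 4 + 13 + 17 = 34
cache1-api1-mq1: 4 + 25 = 29
cache1-db2-mq1: 19 + 17 = 36
Best route has total 29 ms.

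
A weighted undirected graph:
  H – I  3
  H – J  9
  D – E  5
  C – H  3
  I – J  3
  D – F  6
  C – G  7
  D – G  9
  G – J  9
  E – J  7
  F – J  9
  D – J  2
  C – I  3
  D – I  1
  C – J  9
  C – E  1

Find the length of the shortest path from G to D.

A few of the G→D routes:
G→C→H→I→D: 7 + 3 + 3 + 1 = 14
G→C→E→D: 7 + 1 + 5 = 13
G→C→I→D: 7 + 3 + 1 = 11
G→D: 9
G→J→I→D: 9 + 3 + 1 = 13
G→J→D: 9 + 2 = 11
The minimum is 9.

9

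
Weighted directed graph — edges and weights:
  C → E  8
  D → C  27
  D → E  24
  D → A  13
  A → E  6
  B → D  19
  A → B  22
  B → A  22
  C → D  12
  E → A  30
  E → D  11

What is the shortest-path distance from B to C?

46

Candidate routes:
B -> A -> E -> D -> C: 22 + 6 + 11 + 27 = 66
B -> D -> C: 19 + 27 = 46
Best route has total 46.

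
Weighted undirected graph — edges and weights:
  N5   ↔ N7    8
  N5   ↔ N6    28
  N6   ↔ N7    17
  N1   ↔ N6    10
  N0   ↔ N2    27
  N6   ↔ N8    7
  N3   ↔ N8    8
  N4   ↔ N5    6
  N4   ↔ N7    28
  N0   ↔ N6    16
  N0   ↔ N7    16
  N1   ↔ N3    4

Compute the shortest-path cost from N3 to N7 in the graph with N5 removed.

Paths from N3 to N7 avoiding N5:
N3 → N8 → N6 → N0 → N7: 8 + 7 + 16 + 16 = 47
N3 → N8 → N6 → N7: 8 + 7 + 17 = 32
N3 → N1 → N6 → N0 → N7: 4 + 10 + 16 + 16 = 46
N3 → N1 → N6 → N7: 4 + 10 + 17 = 31
The minimum is 31.

31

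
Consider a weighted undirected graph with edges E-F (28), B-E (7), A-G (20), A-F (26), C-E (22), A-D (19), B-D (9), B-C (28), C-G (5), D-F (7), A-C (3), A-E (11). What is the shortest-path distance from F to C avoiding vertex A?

44

Routes from F to C avoiding A:
F - D - B - C: 7 + 9 + 28 = 44
F - E - C: 28 + 22 = 50
F - E - B - C: 28 + 7 + 28 = 63
F - D - B - E - C: 7 + 9 + 7 + 22 = 45
Best route has total 44.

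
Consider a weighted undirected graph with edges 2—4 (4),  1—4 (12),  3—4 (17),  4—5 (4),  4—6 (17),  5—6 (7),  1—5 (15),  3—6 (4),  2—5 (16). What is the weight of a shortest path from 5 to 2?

Routes from 5 to 2:
5-4-2: 4 + 4 = 8
5-1-4-2: 15 + 12 + 4 = 31
5-6-4-2: 7 + 17 + 4 = 28
5-2: 16
5-6-3-4-2: 7 + 4 + 17 + 4 = 32
Shortest: 8.

8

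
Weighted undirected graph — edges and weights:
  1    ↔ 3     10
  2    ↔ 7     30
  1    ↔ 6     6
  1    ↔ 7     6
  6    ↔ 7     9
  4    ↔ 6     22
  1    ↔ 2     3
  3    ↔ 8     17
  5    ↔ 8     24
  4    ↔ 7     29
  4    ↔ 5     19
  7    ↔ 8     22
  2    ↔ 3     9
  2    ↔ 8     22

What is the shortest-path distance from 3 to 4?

Checking several routes:
3 - 1 - 7 - 4: 10 + 6 + 29 = 45
3 - 1 - 7 - 6 - 4: 10 + 6 + 9 + 22 = 47
3 - 1 - 6 - 4: 10 + 6 + 22 = 38
3 - 2 - 1 - 6 - 4: 9 + 3 + 6 + 22 = 40
Best route has total 38.

38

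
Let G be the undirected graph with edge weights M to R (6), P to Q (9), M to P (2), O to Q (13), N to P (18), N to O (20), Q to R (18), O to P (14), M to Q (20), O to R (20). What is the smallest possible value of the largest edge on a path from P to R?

Checking several routes:
P→Q→O→R: max(9, 13, 20) = 20
P→O→Q→R: max(14, 13, 18) = 18
P→Q→R: max(9, 18) = 18
P→M→R: max(2, 6) = 6
P→Q→M→R: max(9, 20, 6) = 20
Smallest bottleneck: 6.

6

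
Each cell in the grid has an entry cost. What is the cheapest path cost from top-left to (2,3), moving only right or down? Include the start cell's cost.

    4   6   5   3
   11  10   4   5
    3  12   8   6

29

Path (0,0) (0,1) (0,2) (0,3) (1,3) (2,3): 4 + 6 + 5 + 3 + 5 + 6 = 29.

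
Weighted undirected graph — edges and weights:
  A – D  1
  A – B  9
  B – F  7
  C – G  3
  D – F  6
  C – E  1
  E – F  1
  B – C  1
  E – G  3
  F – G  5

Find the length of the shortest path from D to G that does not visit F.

14

Candidate routes:
D-A-B-C-G: 1 + 9 + 1 + 3 = 14
D-A-B-C-E-G: 1 + 9 + 1 + 1 + 3 = 15
The minimum is 14.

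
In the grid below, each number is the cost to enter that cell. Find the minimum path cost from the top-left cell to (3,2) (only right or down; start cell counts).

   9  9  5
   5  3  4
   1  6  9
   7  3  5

29

One optimal route is r0c0→r1c0→r2c0→r2c1→r3c1→r3c2.
Its cost is 9 + 5 + 1 + 6 + 3 + 5 = 29.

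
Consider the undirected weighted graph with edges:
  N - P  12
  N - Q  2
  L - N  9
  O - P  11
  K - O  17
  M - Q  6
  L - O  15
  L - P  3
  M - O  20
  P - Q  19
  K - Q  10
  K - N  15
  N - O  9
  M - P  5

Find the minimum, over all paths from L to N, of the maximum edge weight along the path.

Comparing a few candidate routes:
L-N: max(9) = 9
L-P-M-Q-N: max(3, 5, 6, 2) = 6
L-P-N: max(3, 12) = 12
L-P-O-N: max(3, 11, 9) = 11
The minimum achievable maximum is 6.

6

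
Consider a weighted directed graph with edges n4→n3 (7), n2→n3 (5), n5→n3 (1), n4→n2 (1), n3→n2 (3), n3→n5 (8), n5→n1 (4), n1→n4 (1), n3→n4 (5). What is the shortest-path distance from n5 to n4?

Paths from n5 to n4:
n5→n3→n4: 1 + 5 = 6
n5→n1→n4: 4 + 1 = 5
Shortest: 5.

5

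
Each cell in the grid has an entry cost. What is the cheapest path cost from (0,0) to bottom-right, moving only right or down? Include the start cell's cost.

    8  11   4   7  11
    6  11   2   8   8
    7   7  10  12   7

Best path: [0,0] → [0,1] → [0,2] → [1,2] → [1,3] → [1,4] → [2,4]
Cost: 8 + 11 + 4 + 2 + 8 + 8 + 7 = 48
For comparison, the top-then-right route costs 56.

48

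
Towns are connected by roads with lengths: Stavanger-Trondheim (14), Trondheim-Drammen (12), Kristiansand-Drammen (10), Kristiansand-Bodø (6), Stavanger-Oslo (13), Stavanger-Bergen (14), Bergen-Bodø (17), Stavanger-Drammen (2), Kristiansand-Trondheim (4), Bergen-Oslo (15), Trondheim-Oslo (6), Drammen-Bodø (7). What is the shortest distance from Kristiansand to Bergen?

23

Some routes from Kristiansand to Bergen:
Kristiansand → Trondheim → Drammen → Stavanger → Bergen: 4 + 12 + 2 + 14 = 32
Kristiansand → Bodø → Drammen → Stavanger → Bergen: 6 + 7 + 2 + 14 = 29
Kristiansand → Drammen → Stavanger → Bergen: 10 + 2 + 14 = 26
Kristiansand → Trondheim → Oslo → Bergen: 4 + 6 + 15 = 25
Kristiansand → Bodø → Bergen: 6 + 17 = 23
Kristiansand → Trondheim → Stavanger → Bergen: 4 + 14 + 14 = 32
The minimum is 23.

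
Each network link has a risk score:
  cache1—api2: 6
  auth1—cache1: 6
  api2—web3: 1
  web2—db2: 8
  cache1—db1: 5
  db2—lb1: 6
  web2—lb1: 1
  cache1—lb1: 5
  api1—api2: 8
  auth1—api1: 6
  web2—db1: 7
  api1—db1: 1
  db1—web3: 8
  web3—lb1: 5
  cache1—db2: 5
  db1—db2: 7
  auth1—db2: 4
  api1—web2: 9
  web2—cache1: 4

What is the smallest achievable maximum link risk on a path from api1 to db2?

5

A few of the api1→db2 routes:
api1 - db1 - cache1 - lb1 - db2: max(1, 5, 5, 6) = 6
api1 - db1 - cache1 - web2 - lb1 - db2: max(1, 5, 4, 1, 6) = 6
api1 - db1 - cache1 - api2 - web3 - lb1 - db2: max(1, 5, 6, 1, 5, 6) = 6
api1 - db1 - cache1 - auth1 - db2: max(1, 5, 6, 4) = 6
api1 - db1 - cache1 - db2: max(1, 5, 5) = 5
The minimum achievable maximum is 5.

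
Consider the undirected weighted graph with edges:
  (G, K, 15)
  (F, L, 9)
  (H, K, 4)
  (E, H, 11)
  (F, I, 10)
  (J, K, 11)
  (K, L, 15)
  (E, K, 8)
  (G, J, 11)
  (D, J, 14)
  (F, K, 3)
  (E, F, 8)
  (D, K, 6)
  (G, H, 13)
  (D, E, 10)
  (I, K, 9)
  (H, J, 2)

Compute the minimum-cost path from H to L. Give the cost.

16

Comparing a few candidate routes:
H-K-L: 4 + 15 = 19
H-K-F-L: 4 + 3 + 9 = 16
H-J-K-F-L: 2 + 11 + 3 + 9 = 25
H-E-F-L: 11 + 8 + 9 = 28
H-J-K-L: 2 + 11 + 15 = 28
Best route has total 16.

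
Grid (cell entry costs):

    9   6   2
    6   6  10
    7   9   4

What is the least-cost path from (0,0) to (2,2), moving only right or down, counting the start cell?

31

Take [0,0]→[0,1]→[0,2]→[1,2]→[2,2] for a total of 9 + 6 + 2 + 10 + 4 = 31.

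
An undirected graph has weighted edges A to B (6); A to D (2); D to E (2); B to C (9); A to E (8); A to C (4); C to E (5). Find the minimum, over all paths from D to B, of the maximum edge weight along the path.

6

Comparing a few candidate routes:
D - A - B: max(2, 6) = 6
D - E - C - A - B: max(2, 5, 4, 6) = 6
D - E - A - B: max(2, 8, 6) = 8
The minimum achievable maximum is 6.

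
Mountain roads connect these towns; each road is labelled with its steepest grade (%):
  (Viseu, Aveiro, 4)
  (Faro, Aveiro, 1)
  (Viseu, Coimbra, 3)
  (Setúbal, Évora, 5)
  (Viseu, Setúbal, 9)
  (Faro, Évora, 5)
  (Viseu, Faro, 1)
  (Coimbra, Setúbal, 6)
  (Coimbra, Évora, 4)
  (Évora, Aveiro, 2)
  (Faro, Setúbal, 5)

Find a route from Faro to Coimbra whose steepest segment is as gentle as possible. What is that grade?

Checking several routes:
Faro - Aveiro - Viseu - Coimbra: max(1, 4, 3) = 4
Faro - Setúbal - Évora - Aveiro - Viseu - Coimbra: max(5, 5, 2, 4, 3) = 5
Faro - Viseu - Aveiro - Évora - Coimbra: max(1, 4, 2, 4) = 4
Faro - Viseu - Coimbra: max(1, 3) = 3
Faro - Aveiro - Évora - Coimbra: max(1, 2, 4) = 4
The minimum achievable maximum is 3%.

3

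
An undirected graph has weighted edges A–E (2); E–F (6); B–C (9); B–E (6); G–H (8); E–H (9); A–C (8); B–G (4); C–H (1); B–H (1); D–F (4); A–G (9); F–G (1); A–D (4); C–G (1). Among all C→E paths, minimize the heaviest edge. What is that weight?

4

Checking several routes:
C → H → B → G → F → E: max(1, 1, 4, 1, 6) = 6
C → H → B → G → F → D → A → E: max(1, 1, 4, 1, 4, 4, 2) = 4
C → G → F → D → A → E: max(1, 1, 4, 4, 2) = 4
C → H → B → E: max(1, 1, 6) = 6
The minimum achievable maximum is 4.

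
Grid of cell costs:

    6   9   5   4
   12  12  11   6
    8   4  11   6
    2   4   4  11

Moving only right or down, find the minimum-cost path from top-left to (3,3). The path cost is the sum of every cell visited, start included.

47

Path (0,0) -> (0,1) -> (0,2) -> (0,3) -> (1,3) -> (2,3) -> (3,3): 6 + 9 + 5 + 4 + 6 + 6 + 11 = 47.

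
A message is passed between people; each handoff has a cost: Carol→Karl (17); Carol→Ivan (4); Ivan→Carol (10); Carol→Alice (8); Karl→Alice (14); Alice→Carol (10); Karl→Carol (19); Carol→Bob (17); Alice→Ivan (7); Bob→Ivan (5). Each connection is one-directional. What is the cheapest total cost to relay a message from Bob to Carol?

Routes from Bob to Carol:
Bob -> Ivan -> Carol: 5 + 10 = 15
Shortest: 15.

15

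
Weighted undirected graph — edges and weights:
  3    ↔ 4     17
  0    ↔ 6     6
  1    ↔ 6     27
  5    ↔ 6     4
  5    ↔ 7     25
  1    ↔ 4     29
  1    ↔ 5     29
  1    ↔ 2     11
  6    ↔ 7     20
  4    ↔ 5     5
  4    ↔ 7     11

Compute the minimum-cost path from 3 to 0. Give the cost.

32

A few of the 3→0 routes:
3-4-5-7-6-0: 17 + 5 + 25 + 20 + 6 = 73
3-4-7-6-0: 17 + 11 + 20 + 6 = 54
3-4-5-6-0: 17 + 5 + 4 + 6 = 32
3-4-1-6-0: 17 + 29 + 27 + 6 = 79
3-4-7-5-6-0: 17 + 11 + 25 + 4 + 6 = 63
Best route has total 32.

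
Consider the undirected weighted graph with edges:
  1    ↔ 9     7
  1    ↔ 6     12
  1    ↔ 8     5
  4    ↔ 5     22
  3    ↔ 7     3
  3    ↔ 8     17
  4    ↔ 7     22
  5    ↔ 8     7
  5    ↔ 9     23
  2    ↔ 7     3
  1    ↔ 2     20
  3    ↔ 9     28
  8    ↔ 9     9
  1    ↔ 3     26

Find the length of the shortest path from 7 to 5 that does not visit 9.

27

Paths from 7 to 5 avoiding 9:
7 - 3 - 8 - 5: 3 + 17 + 7 = 27
7 - 2 - 1 - 3 - 8 - 5: 3 + 20 + 26 + 17 + 7 = 73
7 - 2 - 1 - 8 - 5: 3 + 20 + 5 + 7 = 35
7 - 3 - 1 - 8 - 5: 3 + 26 + 5 + 7 = 41
7 - 4 - 5: 22 + 22 = 44
Shortest: 27.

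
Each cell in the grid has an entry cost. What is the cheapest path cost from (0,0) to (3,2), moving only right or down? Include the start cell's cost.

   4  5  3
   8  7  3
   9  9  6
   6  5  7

Best path: [0,0]→[0,1]→[0,2]→[1,2]→[2,2]→[3,2]
Cost: 4 + 5 + 3 + 3 + 6 + 7 = 28

28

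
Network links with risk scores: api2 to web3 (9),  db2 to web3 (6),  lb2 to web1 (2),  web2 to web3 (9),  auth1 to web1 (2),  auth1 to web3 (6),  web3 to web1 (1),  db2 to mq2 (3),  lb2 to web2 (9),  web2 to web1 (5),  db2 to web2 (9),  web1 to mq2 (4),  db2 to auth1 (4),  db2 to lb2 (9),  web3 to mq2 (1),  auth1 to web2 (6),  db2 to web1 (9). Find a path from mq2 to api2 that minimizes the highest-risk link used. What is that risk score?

A few of the mq2→api2 routes:
mq2→web1→web2→lb2→db2→web3→api2: max(4, 5, 9, 9, 6, 9) = 9
mq2→web1→web2→db2→auth1→web3→api2: max(4, 5, 9, 4, 6, 9) = 9
mq2→web1→web2→lb2→db2→auth1→web3→api2: max(4, 5, 9, 9, 4, 6, 9) = 9
mq2→web1→web2→db2→web3→api2: max(4, 5, 9, 6, 9) = 9
mq2→web3→api2: max(1, 9) = 9
Best route has worst link 9.

9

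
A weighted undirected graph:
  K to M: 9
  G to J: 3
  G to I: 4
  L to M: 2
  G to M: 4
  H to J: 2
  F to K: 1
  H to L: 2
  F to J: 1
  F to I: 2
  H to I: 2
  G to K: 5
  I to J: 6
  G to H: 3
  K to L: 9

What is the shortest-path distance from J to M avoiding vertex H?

Checking several routes:
J-F-I-G-M: 1 + 2 + 4 + 4 = 11
J-G-M: 3 + 4 = 7
J-F-K-M: 1 + 1 + 9 = 11
Best route has total 7.

7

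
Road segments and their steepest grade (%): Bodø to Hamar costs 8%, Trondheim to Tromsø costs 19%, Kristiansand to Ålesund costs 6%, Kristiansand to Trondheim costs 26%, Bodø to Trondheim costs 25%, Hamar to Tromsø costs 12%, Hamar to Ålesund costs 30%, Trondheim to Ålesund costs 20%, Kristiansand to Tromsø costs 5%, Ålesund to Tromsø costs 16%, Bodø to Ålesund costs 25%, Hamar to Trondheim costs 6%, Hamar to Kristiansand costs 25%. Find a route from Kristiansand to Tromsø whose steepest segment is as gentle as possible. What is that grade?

5

Comparing a few candidate routes:
Kristiansand-Ålesund-Trondheim-Tromsø: max(6, 20, 19) = 20
Kristiansand-Tromsø: max(5) = 5
Kristiansand-Ålesund-Tromsø: max(6, 16) = 16
Kristiansand-Ålesund-Trondheim-Hamar-Tromsø: max(6, 20, 6, 12) = 20
Best route has worst link 5%.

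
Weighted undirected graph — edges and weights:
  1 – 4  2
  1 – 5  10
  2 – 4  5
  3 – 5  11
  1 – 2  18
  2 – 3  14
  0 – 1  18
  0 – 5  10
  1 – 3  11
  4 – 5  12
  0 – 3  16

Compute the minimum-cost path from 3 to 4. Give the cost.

A few of the 3→4 routes:
3 - 1 - 4: 11 + 2 = 13
3 - 5 - 4: 11 + 12 = 23
3 - 2 - 4: 14 + 5 = 19
Best route has total 13.

13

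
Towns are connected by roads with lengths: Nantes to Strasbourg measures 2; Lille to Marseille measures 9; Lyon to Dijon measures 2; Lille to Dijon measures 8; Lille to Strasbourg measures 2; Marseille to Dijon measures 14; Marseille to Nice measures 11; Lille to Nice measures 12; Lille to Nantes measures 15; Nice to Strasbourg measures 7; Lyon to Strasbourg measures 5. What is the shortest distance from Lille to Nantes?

Comparing a few candidate routes:
Lille-Nantes: 15
Lille-Nice-Strasbourg-Nantes: 12 + 7 + 2 = 21
Lille-Strasbourg-Nantes: 2 + 2 = 4
Lille-Dijon-Lyon-Strasbourg-Nantes: 8 + 2 + 5 + 2 = 17
Shortest: 4.

4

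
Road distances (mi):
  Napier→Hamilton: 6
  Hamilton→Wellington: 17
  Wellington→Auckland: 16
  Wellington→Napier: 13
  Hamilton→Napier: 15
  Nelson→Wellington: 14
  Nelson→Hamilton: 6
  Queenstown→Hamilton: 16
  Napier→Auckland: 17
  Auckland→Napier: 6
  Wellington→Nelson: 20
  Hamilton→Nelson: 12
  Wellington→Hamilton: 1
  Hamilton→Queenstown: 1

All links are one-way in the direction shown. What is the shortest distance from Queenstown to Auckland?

Candidate routes:
Queenstown → Hamilton → Napier → Auckland: 16 + 15 + 17 = 48
Queenstown → Hamilton → Nelson → Wellington → Auckland: 16 + 12 + 14 + 16 = 58
Queenstown → Hamilton → Nelson → Wellington → Napier → Auckland: 16 + 12 + 14 + 13 + 17 = 72
Queenstown → Hamilton → Wellington → Auckland: 16 + 17 + 16 = 49
Queenstown → Hamilton → Wellington → Napier → Auckland: 16 + 17 + 13 + 17 = 63
The minimum is 48 mi.

48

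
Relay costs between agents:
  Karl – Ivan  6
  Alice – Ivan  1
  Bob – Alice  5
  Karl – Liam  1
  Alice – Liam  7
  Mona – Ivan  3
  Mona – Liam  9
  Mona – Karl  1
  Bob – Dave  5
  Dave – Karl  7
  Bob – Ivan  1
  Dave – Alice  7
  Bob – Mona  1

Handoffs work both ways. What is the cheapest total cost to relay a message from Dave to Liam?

Comparing a few candidate routes:
Dave-Bob-Mona-Karl-Liam: 5 + 1 + 1 + 1 = 8
Dave-Karl-Liam: 7 + 1 = 8
Dave-Bob-Ivan-Mona-Karl-Liam: 5 + 1 + 3 + 1 + 1 = 11
Shortest: 8.

8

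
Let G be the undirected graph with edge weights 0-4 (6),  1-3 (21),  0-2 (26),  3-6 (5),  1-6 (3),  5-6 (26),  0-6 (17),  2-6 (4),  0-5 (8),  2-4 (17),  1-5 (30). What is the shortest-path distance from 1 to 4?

24

Comparing a few candidate routes:
1 -> 6 -> 2 -> 4: 3 + 4 + 17 = 24
1 -> 6 -> 0 -> 4: 3 + 17 + 6 = 26
1 -> 6 -> 2 -> 0 -> 4: 3 + 4 + 26 + 6 = 39
The minimum is 24.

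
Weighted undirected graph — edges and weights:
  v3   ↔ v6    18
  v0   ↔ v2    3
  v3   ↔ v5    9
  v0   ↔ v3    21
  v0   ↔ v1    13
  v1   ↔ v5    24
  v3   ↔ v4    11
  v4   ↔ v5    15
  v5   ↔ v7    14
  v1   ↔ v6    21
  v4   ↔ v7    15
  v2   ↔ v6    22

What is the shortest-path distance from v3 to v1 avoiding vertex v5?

A few of the v3→v1 routes:
v3 -> v6 -> v2 -> v0 -> v1: 18 + 22 + 3 + 13 = 56
v3 -> v0 -> v1: 21 + 13 = 34
v3 -> v6 -> v1: 18 + 21 = 39
Best route has total 34.

34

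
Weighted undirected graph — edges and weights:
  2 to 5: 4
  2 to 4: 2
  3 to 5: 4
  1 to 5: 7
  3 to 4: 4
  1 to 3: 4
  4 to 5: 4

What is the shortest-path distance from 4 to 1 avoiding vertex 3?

11

Candidate routes:
4→5→1: 4 + 7 = 11
4→2→5→1: 2 + 4 + 7 = 13
Shortest: 11.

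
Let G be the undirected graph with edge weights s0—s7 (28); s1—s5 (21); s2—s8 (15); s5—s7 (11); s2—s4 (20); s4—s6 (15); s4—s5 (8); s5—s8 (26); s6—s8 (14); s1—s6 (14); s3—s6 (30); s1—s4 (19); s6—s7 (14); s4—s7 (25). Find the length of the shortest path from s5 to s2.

Checking several routes:
s5 -> s7 -> s4 -> s2: 11 + 25 + 20 = 56
s5 -> s7 -> s6 -> s8 -> s2: 11 + 14 + 14 + 15 = 54
s5 -> s4 -> s2: 8 + 20 = 28
s5 -> s8 -> s2: 26 + 15 = 41
s5 -> s4 -> s6 -> s8 -> s2: 8 + 15 + 14 + 15 = 52
Best route has total 28.

28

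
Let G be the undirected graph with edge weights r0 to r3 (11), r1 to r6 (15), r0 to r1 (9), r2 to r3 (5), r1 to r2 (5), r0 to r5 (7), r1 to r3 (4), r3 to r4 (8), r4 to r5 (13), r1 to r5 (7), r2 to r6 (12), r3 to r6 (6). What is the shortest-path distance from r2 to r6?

11

A few of the r2→r6 routes:
r2 - r1 - r3 - r6: 5 + 4 + 6 = 15
r2 - r1 - r6: 5 + 15 = 20
r2 - r3 - r6: 5 + 6 = 11
r2 - r6: 12
Best route has total 11.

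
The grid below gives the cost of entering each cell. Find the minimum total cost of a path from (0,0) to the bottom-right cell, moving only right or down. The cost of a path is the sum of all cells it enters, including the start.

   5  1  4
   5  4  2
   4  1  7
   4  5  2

18

Best path: r0c0→r0c1→r1c1→r2c1→r3c1→r3c2
Cost: 5 + 1 + 4 + 1 + 5 + 2 = 18
(Top row then right column would cost 21.)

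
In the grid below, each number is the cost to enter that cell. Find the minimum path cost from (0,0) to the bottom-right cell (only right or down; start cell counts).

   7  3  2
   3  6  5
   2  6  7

One optimal route is [0,0] → [0,1] → [0,2] → [1,2] → [2,2].
Its cost is 7 + 3 + 2 + 5 + 7 = 24.

24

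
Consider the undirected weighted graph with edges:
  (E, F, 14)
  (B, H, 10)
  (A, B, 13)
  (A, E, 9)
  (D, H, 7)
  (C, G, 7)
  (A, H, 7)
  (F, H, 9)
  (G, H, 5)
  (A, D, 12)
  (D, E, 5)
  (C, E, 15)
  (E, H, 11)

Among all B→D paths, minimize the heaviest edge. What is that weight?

10

Checking several routes:
B → H → A → E → D: max(10, 7, 9, 5) = 10
B → H → D: max(10, 7) = 10
B → H → E → D: max(10, 11, 5) = 11
B → H → A → D: max(10, 7, 12) = 12
B → A → D: max(13, 12) = 13
B → H → E → A → D: max(10, 11, 9, 12) = 12
The minimum achievable maximum is 10.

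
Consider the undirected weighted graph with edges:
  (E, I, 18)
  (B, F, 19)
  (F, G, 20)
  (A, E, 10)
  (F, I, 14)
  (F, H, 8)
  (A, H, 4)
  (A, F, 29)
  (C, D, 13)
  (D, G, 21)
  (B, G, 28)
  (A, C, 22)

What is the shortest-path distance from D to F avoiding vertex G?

47

Routes from D to F avoiding G:
D - C - A - F: 13 + 22 + 29 = 64
D - C - A - H - F: 13 + 22 + 4 + 8 = 47
D - C - A - E - I - F: 13 + 22 + 10 + 18 + 14 = 77
Shortest: 47.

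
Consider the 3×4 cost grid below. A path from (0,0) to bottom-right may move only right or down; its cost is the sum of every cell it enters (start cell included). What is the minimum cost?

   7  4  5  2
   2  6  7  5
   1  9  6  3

Cheapest: r0c0 -> r0c1 -> r0c2 -> r0c3 -> r1c3 -> r2c3
  7 + 4 + 5 + 2 + 5 + 3 = 26

26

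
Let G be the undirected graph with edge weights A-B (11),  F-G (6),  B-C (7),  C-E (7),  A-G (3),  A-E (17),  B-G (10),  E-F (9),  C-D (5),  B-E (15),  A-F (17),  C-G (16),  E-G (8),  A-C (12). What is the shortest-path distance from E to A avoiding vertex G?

17

Routes from E to A avoiding G:
E -> C -> A: 7 + 12 = 19
E -> A: 17
E -> C -> B -> A: 7 + 7 + 11 = 25
E -> F -> A: 9 + 17 = 26
E -> B -> C -> A: 15 + 7 + 12 = 34
E -> B -> A: 15 + 11 = 26
Best route has total 17.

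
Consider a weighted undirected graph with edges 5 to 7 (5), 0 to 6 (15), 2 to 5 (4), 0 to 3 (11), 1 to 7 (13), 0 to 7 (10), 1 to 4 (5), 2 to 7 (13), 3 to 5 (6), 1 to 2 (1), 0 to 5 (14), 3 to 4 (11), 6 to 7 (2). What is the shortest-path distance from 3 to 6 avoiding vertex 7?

Paths from 3 to 6 avoiding 7:
3 → 5 → 0 → 6: 6 + 14 + 15 = 35
3 → 4 → 1 → 2 → 5 → 0 → 6: 11 + 5 + 1 + 4 + 14 + 15 = 50
3 → 0 → 6: 11 + 15 = 26
The minimum is 26.

26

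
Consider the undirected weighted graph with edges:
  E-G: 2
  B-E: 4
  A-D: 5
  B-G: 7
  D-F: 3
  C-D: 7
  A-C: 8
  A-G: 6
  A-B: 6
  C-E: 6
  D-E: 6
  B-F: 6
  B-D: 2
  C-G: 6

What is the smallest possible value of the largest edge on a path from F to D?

A few of the F→D routes:
F - B - E - C - G - A - D: max(6, 4, 6, 6, 6, 5) = 6
F - B - A - G - C - E - D: max(6, 6, 6, 6, 6, 6) = 6
F - B - E - D: max(6, 4, 6) = 6
F - B - A - D: max(6, 6, 5) = 6
F - D: max(3) = 3
F - B - E - G - A - D: max(6, 4, 2, 6, 5) = 6
Best route has worst link 3.

3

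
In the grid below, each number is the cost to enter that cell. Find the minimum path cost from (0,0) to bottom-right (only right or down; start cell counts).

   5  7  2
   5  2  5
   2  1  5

18

Path [0,0] [1,0] [1,1] [2,1] [2,2]: 5 + 5 + 2 + 1 + 5 = 18.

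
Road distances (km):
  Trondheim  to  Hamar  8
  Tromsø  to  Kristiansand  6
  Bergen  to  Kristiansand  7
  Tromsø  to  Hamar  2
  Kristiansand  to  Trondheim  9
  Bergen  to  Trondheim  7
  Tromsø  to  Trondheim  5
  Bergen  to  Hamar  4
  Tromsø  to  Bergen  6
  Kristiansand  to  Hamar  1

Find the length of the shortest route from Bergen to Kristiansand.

5

Comparing a few candidate routes:
Bergen - Hamar - Kristiansand: 4 + 1 = 5
Bergen - Tromsø - Hamar - Kristiansand: 6 + 2 + 1 = 9
Bergen - Tromsø - Kristiansand: 6 + 6 = 12
Bergen - Kristiansand: 7
Best route has total 5 km.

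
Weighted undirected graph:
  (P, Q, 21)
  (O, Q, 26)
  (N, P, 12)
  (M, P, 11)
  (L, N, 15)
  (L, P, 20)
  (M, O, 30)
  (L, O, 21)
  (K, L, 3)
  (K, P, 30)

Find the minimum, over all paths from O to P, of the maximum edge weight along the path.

Routes from O to P:
O -> M -> P: max(30, 11) = 30
O -> L -> N -> P: max(21, 15, 12) = 21
O -> L -> K -> P: max(21, 3, 30) = 30
O -> L -> P: max(21, 20) = 21
O -> Q -> P: max(26, 21) = 26
The minimum achievable maximum is 21.

21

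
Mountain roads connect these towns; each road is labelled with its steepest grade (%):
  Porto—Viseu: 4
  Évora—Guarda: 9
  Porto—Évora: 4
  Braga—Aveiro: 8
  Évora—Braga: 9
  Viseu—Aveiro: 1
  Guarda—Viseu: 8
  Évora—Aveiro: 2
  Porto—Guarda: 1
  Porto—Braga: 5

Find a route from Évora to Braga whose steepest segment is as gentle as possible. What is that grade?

5

Checking several routes:
Évora - Aveiro - Viseu - Guarda - Porto - Braga: max(2, 1, 8, 1, 5) = 8
Évora - Aveiro - Viseu - Porto - Braga: max(2, 1, 4, 5) = 5
Évora - Aveiro - Braga: max(2, 8) = 8
Évora - Porto - Viseu - Aveiro - Braga: max(4, 4, 1, 8) = 8
Évora - Porto - Braga: max(4, 5) = 5
Évora - Porto - Guarda - Viseu - Aveiro - Braga: max(4, 1, 8, 1, 8) = 8
The minimum achievable maximum is 5%.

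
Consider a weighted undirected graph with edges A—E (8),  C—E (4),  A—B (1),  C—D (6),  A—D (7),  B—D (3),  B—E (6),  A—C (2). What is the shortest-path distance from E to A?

6

Some routes from E to A:
E → B → D → A: 6 + 3 + 7 = 16
E → C → A: 4 + 2 = 6
E → C → D → B → A: 4 + 6 + 3 + 1 = 14
E → A: 8
E → B → A: 6 + 1 = 7
The minimum is 6.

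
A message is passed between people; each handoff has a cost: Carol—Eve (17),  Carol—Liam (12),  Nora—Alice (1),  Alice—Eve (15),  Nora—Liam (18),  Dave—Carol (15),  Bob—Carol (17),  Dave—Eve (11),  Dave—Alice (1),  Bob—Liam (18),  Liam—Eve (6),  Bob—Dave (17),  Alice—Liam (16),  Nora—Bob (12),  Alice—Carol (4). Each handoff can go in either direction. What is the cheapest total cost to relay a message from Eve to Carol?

Some routes from Eve to Carol:
Eve - Alice - Carol: 15 + 4 = 19
Eve - Liam - Alice - Carol: 6 + 16 + 4 = 26
Eve - Carol: 17
Eve - Dave - Alice - Carol: 11 + 1 + 4 = 16
Eve - Liam - Carol: 6 + 12 = 18
Shortest: 16.

16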